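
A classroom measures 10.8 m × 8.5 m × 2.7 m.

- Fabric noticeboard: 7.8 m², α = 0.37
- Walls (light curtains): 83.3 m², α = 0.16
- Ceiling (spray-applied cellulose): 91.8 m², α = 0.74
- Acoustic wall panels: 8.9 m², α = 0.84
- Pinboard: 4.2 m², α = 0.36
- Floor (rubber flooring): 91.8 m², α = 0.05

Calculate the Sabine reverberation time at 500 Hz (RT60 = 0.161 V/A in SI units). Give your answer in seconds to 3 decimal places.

0.408 seconds

Equivalent absorption area: A = 7.8*0.37 + 83.3*0.16 + 91.8*0.74 + 8.9*0.84 + 4.2*0.36 + 91.8*0.05 = 97.724 m².
V = 10.8·8.5·2.7 = 247.86 m³.
RT60 = 0.161 · V / A = 0.161 × 247.86 / 97.724 = 0.408 s.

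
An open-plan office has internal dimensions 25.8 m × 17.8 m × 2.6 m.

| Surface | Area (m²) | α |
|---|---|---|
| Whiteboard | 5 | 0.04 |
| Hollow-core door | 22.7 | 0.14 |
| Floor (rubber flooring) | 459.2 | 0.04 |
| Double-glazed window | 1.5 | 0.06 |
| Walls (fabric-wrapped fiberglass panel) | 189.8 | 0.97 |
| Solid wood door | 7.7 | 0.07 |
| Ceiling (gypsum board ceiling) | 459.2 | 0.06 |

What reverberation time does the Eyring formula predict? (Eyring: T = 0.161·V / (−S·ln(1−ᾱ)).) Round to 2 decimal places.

0.73 s

Total surface area S = 5 + 22.7 + 459.2 + 1.5 + 189.8 + 7.7 + 459.2 = 1145.1 m².
Absorption A = 5·0.04 + 22.7·0.14 + 459.2·0.04 + 1.5·0.06 + 189.8·0.97 + 7.7·0.07 + 459.2·0.06 = 234.033 sabins.
Mean coefficient ᾱ = A/S = 0.2044.
−S·ln(1−ᾱ) = −1145.1 × ln(1 − 0.2044) = 261.837.
V = 25.8 × 17.8 × 2.6 = 1194.024 m³.
RT60 = 0.161 × 1194.024 / 261.837 = 0.73 s.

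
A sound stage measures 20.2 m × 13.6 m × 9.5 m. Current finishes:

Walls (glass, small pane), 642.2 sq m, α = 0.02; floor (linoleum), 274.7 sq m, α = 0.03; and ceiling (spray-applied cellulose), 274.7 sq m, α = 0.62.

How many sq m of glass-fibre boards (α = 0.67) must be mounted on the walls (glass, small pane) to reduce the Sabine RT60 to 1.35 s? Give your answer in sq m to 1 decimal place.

184.4

Summing Sᵢαᵢ: 12.844 + 8.241 + 170.314 → A₁ = 191.399 sabins.
V = 2609.84 m³. Target absorption A₂ = 0.161 × 2609.84 / 1.35 = 311.248 sabins.
ΔA needed = 311.248 − 191.399 = 119.849 sabins.
Net gain per sq m: Δα = 0.67 − 0.02 = 0.65.
Panel area = 119.849 / 0.65 = 184.4 sq m.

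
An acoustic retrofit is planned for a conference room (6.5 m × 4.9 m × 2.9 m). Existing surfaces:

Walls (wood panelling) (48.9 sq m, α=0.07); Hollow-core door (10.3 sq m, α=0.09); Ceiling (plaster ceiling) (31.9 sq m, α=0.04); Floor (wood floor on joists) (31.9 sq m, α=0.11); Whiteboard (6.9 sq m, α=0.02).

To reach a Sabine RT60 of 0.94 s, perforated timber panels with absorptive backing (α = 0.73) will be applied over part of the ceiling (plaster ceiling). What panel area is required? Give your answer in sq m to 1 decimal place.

9.5

Total absorption A₁ = 48.9*0.07 + 10.3*0.09 + 31.9*0.04 + 31.9*0.11 + 6.9*0.02
  = 3.423 + 0.927 + 1.276 + 3.509 + 0.138 = 9.273 sq m sabins.
V = 92.365 m³. Target absorption A₂ = 0.161 × 92.365 / 0.94 = 15.820 sabins.
Absorption to add: 15.820 − 9.273 = 6.547 sabins.
Net gain per sq m: Δα = 0.73 − 0.04 = 0.69.
Panel area = 6.547 / 0.69 = 9.5 sq m.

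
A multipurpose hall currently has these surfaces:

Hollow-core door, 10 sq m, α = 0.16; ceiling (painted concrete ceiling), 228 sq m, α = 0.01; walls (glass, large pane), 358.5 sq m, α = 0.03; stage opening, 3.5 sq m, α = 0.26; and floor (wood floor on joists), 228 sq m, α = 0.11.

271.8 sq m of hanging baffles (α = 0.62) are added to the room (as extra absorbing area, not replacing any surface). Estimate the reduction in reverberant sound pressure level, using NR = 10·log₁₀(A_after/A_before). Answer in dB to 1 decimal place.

7.1 dB

Summing Sᵢαᵢ: 1.600 + 2.280 + 10.755 + 0.910 + 25.080 → A_before = 40.625 sabins.
Added absorption = 271.8 × 0.62 = 168.516 sabins.
New total A_after = 209.141 sabins.
NR = 10·log₁₀(209.141/40.625) = 7.1 dB.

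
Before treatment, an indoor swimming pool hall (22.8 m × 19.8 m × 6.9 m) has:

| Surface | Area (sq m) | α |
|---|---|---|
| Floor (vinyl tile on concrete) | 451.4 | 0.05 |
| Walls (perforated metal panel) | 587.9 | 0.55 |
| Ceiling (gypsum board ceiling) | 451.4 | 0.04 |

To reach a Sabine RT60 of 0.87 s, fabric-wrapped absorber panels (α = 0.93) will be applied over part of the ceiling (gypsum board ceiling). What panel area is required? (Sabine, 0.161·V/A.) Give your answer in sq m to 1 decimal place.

238.7

Summing Sᵢαᵢ: 22.570 + 323.345 + 18.056 → A₁ = 363.971 sabins.
Required A₂ = 0.161·3114.936/0.87 = 576.442 sabins.
Absorption to add: 576.442 − 363.971 = 212.471 sabins.
Net gain per sq m: Δα = 0.93 − 0.04 = 0.89.
Area = ΔA/Δα = 212.471/0.89 = 238.7 sq m.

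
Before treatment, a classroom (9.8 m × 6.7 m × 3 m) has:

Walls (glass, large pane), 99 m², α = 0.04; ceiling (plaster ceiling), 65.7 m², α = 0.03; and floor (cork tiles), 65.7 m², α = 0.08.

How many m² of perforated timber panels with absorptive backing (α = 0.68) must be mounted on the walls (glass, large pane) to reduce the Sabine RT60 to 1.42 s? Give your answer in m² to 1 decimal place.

17.4

Summing Sᵢαᵢ: 3.960 + 1.971 + 5.256 → A₁ = 11.187 sabins.
Required A₂ = 0.161·196.98/1.42 = 22.334 sabins.
ΔA needed = 22.334 − 11.187 = 11.147 sabins.
Net gain per m²: Δα = 0.68 − 0.04 = 0.64.
Panel area = 11.147 / 0.64 = 17.4 m².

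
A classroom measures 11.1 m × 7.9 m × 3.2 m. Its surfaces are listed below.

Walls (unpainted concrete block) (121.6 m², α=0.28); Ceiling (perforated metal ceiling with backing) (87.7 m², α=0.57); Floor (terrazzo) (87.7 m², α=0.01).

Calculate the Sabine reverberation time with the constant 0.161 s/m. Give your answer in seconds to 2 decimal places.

Total absorption A = 121.6×0.28 + 87.7×0.57 + 87.7×0.01
  = 34.048 + 49.989 + 0.877 = 84.914 m² sabins.
Volume V = 11.1 × 7.9 × 3.2 = 280.608 m³.
T = 0.161 V/A = 0.161·280.608/84.914 = 0.53 s.

0.53 s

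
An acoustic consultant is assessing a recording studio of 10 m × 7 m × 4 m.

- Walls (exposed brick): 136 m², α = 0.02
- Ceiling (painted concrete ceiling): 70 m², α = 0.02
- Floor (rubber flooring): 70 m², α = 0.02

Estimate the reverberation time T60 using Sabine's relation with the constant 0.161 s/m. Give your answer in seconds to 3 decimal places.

Summing Sᵢαᵢ: 2.720 + 1.400 + 1.400 → A = 5.520 sabins.
Room volume: 280 m³.
RT60 = 0.161 · V / A = 0.161 × 280 / 5.520 = 8.167 s.

8.167 seconds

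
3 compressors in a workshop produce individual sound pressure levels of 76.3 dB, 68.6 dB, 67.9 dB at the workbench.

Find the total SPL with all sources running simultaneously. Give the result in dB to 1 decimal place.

Σ 10^(Lᵢ/10) = 5.607e+07.
L_total = 10·log₁₀(5.607e+07) = 77.5 dB.

77.5 dB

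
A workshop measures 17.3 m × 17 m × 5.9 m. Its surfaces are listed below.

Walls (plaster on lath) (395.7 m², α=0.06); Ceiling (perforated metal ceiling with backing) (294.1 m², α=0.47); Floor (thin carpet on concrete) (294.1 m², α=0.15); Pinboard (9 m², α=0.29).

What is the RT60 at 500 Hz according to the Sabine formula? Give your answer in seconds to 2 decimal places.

1.34 s

Total absorption A = 395.7*0.06 + 294.1*0.47 + 294.1*0.15 + 9*0.29
  = 23.742 + 138.227 + 44.115 + 2.610 = 208.694 m² sabins.
Volume V = 17.3 × 17 × 5.9 = 1735.19 m³.
Sabine: RT60 = 0.161 × 1735.19 / 208.694 = 1.34 s.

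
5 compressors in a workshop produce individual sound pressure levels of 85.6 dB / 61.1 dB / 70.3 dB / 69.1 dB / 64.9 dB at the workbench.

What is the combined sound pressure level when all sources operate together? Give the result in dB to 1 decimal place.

85.9 dB

Converting to relative power and adding: 10^(85.6/10) + 10^(61.1/10) + 10^(70.3/10) + 10^(69.1/10) + 10^(64.9/10) = 3.863e+08.
Back to dB: 10·log₁₀ Σ = 85.9 dB.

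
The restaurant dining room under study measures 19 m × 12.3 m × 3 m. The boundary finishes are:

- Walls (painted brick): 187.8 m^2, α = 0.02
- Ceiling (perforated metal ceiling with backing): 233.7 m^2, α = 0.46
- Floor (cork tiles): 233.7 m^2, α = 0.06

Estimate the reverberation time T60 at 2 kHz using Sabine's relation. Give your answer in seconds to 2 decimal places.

Equivalent absorption area: A = 187.8*0.02 + 233.7*0.46 + 233.7*0.06 = 125.280 m^2.
Room volume: 701.1 m³.
Sabine: RT60 = 0.161 × 701.1 / 125.280 = 0.90 s.

0.90 s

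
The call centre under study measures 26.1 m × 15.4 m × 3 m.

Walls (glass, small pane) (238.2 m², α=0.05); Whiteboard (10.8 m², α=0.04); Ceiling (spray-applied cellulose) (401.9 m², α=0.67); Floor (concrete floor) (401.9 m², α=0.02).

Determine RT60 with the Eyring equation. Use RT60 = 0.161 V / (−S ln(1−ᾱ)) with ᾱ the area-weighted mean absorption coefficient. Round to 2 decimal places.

0.57 s

Total surface area S = 238.2 + 10.8 + 401.9 + 401.9 = 1052.8 m².
Σ(Sᵢαᵢ) = 238.2×0.05 + 10.8×0.04 + 401.9×0.67 + 401.9×0.02 = 289.653.
Mean coefficient ᾱ = A/S = 0.2751.
Eyring denominator: −S ln(1−ᾱ) = 338.708.
V = 26.1 × 15.4 × 3 = 1205.82 m³.
RT60 = 0.161 × 1205.82 / 338.708 = 0.57 s.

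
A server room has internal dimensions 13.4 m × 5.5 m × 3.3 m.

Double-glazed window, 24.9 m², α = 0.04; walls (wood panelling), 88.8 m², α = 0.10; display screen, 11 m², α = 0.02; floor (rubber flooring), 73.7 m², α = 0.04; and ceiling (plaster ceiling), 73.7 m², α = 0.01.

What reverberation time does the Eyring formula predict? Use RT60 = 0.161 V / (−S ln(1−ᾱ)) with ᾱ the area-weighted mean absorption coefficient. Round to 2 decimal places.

S = Σ Sᵢ = 272.1 m².
Absorption A = 24.9·0.04 + 88.8·0.10 + 11·0.02 + 73.7·0.04 + 73.7·0.01 = 13.781 sabins.
ᾱ = 13.781 / 272.1 = 0.0506.
−S·ln(1−ᾱ) = −272.1 × ln(1 − 0.0506) = 14.129.
V = 13.4 × 5.5 × 3.3 = 243.21 m³.
T = 0.161·V/[−S·ln(1−ᾱ)] = 0.161·243.21/14.129 = 2.77 s.

2.77 s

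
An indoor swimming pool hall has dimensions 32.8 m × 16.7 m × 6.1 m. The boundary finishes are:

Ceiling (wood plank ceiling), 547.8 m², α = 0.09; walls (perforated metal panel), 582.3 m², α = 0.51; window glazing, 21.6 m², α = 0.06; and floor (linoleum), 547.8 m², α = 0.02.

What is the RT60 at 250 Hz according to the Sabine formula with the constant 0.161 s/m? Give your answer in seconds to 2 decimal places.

1.50 s

A = Σ Sᵢαᵢ = 547.8*0.09 + 582.3*0.51 + 21.6*0.06 + 547.8*0.02 = 358.527 sabins.
V = 32.8·16.7·6.1 = 3341.336 m³.
RT60 = 0.161 · V / A = 0.161 × 3341.336 / 358.527 = 1.50 s.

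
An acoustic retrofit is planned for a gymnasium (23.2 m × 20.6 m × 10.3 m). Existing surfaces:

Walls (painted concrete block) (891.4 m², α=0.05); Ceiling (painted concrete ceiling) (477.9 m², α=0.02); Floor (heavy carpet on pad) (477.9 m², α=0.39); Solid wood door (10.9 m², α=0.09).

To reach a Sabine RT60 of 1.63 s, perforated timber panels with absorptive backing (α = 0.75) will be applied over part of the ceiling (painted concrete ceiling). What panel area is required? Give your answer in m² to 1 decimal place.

335.2

Equivalent absorption area: A₁ = 891.4*0.05 + 477.9*0.02 + 477.9*0.39 + 10.9*0.09 = 241.490 m².
V = 4922.576 m³. Target absorption A₂ = 0.161 × 4922.576 / 1.63 = 486.218 sabins.
Absorption to add: 486.218 − 241.490 = 244.728 sabins.
Net gain per m²: Δα = 0.75 − 0.02 = 0.73.
Area = ΔA/Δα = 244.728/0.73 = 335.2 m².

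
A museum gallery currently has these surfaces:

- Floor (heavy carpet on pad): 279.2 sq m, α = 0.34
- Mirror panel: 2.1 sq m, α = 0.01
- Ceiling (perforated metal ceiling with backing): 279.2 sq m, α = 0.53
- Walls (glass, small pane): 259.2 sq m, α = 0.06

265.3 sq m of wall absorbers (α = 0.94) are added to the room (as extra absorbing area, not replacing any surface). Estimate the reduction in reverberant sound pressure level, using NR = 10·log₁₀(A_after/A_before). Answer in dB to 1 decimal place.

A_before = Σ Sᵢαᵢ = 279.2·0.34 + 2.1·0.01 + 279.2·0.53 + 259.2·0.06 = 258.477 sabins.
Added absorption = 265.3 × 0.94 = 249.382 sabins.
A_after = 258.477 + 249.382 = 507.859 sabins.
Reduction = 10 log₁₀(A_after/A_before) = 10 log₁₀(1.9648) = 2.9 dB.

2.9 dB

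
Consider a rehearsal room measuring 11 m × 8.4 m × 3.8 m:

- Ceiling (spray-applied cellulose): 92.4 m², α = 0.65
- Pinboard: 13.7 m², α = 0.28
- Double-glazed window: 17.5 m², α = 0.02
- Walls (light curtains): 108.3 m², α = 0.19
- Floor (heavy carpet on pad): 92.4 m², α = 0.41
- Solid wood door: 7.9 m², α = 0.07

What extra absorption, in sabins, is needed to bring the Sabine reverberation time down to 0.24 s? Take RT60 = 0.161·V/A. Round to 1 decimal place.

112.3 sabins

Equivalent absorption area: A₁ = 92.4·0.65 + 13.7·0.28 + 17.5·0.02 + 108.3·0.19 + 92.4·0.41 + 7.9·0.07 = 123.260 m².
V = 351.12 m³. Required absorption A₂ = 0.161 × 351.12 / 0.24 = 235.543 sabins.
Shortfall: 235.543 − 123.260 = 112.3 sabins.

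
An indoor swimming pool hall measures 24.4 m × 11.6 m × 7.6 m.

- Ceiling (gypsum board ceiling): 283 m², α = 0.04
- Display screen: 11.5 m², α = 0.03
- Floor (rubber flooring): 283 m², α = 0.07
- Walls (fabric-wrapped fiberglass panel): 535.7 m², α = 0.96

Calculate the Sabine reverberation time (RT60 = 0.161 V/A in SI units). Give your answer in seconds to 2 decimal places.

0.63 s

Equivalent absorption area: A = 283·0.04 + 11.5·0.03 + 283·0.07 + 535.7·0.96 = 545.747 m².
Room volume: 2151.104 m³.
T = 0.161 V/A = 0.161·2151.104/545.747 = 0.63 s.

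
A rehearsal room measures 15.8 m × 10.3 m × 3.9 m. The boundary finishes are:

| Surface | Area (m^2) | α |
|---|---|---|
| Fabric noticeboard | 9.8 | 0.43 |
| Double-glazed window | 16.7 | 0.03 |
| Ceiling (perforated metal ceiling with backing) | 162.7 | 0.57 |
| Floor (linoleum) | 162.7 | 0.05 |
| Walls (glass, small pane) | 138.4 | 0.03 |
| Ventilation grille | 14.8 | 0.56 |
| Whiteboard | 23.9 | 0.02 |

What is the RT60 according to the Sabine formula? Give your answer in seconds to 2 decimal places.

Equivalent absorption area: A = 9.8·0.43 + 16.7·0.03 + 162.7·0.57 + 162.7·0.05 + 138.4·0.03 + 14.8·0.56 + 23.9·0.02 = 118.507 m^2.
Volume V = 15.8 × 10.3 × 3.9 = 634.686 m³.
T = 0.161 V/A = 0.161·634.686/118.507 = 0.86 s.

0.86 sec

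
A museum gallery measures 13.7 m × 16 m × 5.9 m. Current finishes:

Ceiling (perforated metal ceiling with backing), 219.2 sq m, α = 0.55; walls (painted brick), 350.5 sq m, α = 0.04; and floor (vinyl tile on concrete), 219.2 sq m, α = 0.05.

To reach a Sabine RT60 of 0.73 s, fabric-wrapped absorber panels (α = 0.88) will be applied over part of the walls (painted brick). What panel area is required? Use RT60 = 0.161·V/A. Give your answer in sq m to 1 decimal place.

166.3

Total absorption A₁ = 219.2·0.55 + 350.5·0.04 + 219.2·0.05
  = 120.560 + 14.020 + 10.960 = 145.540 sq m sabins.
Required A₂ = 0.161·1293.28/0.73 = 285.230 sabins.
Absorption to add: 285.230 − 145.540 = 139.690 sabins.
Net gain per sq m: Δα = 0.88 − 0.04 = 0.84.
Area = ΔA/Δα = 139.690/0.84 = 166.3 sq m.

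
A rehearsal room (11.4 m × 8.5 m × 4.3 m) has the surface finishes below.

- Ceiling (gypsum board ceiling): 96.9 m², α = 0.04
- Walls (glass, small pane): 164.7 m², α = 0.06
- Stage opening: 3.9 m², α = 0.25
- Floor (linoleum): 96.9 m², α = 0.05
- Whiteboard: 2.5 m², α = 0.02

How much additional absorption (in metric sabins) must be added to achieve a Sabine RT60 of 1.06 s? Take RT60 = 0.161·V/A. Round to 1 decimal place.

Summing Sᵢαᵢ: 3.876 + 9.882 + 0.975 + 4.845 + 0.050 → A₁ = 19.628 sabins.
For T = 1.06 s, need A₂ = 0.161·V/T = 0.161·416.67/1.06 = 63.287 sabins.
Shortfall: 63.287 − 19.628 = 43.7 sabins.

43.7 sabins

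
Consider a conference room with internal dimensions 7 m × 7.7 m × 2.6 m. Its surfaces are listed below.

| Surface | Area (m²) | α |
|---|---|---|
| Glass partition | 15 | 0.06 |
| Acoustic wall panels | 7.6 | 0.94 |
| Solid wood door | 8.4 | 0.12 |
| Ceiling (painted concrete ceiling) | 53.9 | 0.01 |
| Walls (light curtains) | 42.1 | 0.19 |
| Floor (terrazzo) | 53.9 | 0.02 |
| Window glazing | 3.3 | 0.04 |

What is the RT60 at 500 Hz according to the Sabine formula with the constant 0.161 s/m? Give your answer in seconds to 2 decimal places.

1.20 sec

Total absorption A = 15·0.06 + 7.6·0.94 + 8.4·0.12 + 53.9·0.01 + 42.1·0.19 + 53.9·0.02 + 3.3·0.04
  = 0.900 + 7.144 + 1.008 + 0.539 + 7.999 + 1.078 + 0.132 = 18.800 m² sabins.
V = 7·7.7·2.6 = 140.14 m³.
RT60 = 0.161 · V / A = 0.161 × 140.14 / 18.800 = 1.20 s.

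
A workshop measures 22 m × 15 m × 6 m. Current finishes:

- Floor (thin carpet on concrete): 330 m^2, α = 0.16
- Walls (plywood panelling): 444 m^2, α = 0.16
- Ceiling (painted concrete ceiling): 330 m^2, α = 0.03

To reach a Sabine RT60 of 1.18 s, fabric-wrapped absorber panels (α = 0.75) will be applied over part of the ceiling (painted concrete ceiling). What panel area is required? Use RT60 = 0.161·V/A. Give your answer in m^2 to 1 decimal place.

Equivalent absorption area: A₁ = 330×0.16 + 444×0.16 + 330×0.03 = 133.740 m^2.
V = 1980 m³. Target absorption A₂ = 0.161 × 1980 / 1.18 = 270.153 sabins.
ΔA needed = 270.153 − 133.740 = 136.413 sabins.
Each m^2 of panel replacing the ceiling (painted concrete ceiling) adds (0.75 − 0.03) = 0.72 sabins.
Panel area = 136.413 / 0.72 = 189.5 m^2.

189.5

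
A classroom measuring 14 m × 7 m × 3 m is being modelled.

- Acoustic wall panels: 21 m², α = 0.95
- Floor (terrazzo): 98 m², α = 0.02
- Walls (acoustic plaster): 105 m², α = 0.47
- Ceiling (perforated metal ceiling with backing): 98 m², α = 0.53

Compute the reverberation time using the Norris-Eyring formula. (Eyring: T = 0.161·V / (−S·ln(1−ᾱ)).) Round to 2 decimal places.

Total surface area S = 21 + 98 + 105 + 98 = 322.0 m².
Absorption A = 21×0.95 + 98×0.02 + 105×0.47 + 98×0.53 = 123.200 sabins.
ᾱ = 123.200 / 322.0 = 0.3826.
Eyring denominator: −S ln(1−ᾱ) = 155.281.
V = 14 × 7 × 3 = 294 m³.
RT60 = 0.161 × 294 / 155.281 = 0.30 s.

0.30 s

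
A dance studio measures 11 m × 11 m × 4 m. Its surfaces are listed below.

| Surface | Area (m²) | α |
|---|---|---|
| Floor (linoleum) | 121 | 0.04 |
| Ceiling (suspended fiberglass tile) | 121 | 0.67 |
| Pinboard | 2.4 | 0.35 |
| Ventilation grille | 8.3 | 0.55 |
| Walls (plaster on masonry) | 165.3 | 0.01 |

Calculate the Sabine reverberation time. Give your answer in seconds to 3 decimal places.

Summing Sᵢαᵢ: 4.840 + 81.070 + 0.840 + 4.565 + 1.653 → A = 92.968 sabins.
Volume V = 11 × 11 × 4 = 484 m³.
Sabine: RT60 = 0.161 × 484 / 92.968 = 0.838 s.

0.838 s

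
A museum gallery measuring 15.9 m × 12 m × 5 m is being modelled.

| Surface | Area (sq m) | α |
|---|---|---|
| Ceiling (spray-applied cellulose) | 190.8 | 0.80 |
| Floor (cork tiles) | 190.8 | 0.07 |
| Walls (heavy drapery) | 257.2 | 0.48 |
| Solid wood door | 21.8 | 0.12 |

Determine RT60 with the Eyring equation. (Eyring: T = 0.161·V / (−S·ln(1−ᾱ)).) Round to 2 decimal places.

0.40 seconds

Total surface area S = 190.8 + 190.8 + 257.2 + 21.8 = 660.6 sq m.
Absorption A = 190.8×0.80 + 190.8×0.07 + 257.2×0.48 + 21.8×0.12 = 292.068 sabins.
ᾱ = 292.068 / 660.6 = 0.4421.
Eyring denominator: −S ln(1−ᾱ) = 385.510.
V = 15.9 × 12 × 5 = 954 m³.
RT60 = 0.161 × 954 / 385.510 = 0.40 s.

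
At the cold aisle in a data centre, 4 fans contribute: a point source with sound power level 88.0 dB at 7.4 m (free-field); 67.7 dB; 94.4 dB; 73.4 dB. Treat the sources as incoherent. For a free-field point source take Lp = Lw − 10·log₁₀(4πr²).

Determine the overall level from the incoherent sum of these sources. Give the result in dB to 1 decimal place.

Source at 7.4 m: Lp = 88.0 − 10·log₁₀(4π·7.4²) = 88.0 − 10·log₁₀(688.134) = 59.6 dB.
Converting to relative power and adding: 10^(59.6/10) + 10^(67.7/10) + 10^(94.4/10) + 10^(73.4/10) = 2.783e+09.
Combined level = 10 log₁₀(2.783e+09) = 94.4 dB.

94.4 dB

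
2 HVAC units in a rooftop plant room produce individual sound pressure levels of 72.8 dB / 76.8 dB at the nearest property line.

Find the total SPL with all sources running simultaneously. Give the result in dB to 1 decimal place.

78.3 dB

Sum in the linear (power) domain: Σ 10^(Lᵢ/10) = 10^(72.8/10) + 10^(76.8/10) = 6.692e+07.
Back to dB: 10·log₁₀ Σ = 78.3 dB.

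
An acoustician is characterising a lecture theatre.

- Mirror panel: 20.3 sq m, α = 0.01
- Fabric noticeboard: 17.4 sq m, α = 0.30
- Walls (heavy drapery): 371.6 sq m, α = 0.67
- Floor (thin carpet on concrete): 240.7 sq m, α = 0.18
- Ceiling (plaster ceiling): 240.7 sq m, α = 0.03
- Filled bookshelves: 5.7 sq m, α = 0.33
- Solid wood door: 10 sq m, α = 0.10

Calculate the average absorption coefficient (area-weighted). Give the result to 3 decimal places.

Total surface area S = 906.4 sq m.
Σ(Sᵢαᵢ) = 20.3·0.01 + 17.4·0.30 + 371.6·0.67 + 240.7·0.18 + 240.7·0.03 + 5.7·0.33 + 10·0.10 = 307.823.
ᾱ = 307.823 / 906.4 = 0.340.

0.340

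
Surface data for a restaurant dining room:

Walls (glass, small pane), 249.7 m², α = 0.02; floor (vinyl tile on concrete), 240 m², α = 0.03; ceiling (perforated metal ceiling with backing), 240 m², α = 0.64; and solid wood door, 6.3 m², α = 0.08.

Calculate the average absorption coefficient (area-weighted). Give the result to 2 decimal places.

0.23

Total surface area S = 736.0 m².
Σ(Sᵢαᵢ) = 249.7×0.02 + 240×0.03 + 240×0.64 + 6.3×0.08 = 166.298.
ᾱ = 166.298 / 736.0 = 0.23.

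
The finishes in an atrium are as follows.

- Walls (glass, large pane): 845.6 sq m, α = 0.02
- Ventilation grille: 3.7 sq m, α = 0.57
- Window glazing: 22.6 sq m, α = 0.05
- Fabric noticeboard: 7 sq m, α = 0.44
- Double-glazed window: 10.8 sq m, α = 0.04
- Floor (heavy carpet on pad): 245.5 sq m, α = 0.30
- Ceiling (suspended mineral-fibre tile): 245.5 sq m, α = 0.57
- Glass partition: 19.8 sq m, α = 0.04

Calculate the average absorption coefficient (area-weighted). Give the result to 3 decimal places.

0.170

Total surface area S = 1400.5 sq m.
Σ(Sᵢαᵢ) = 845.6·0.02 + 3.7·0.57 + 22.6·0.05 + 7·0.44 + 10.8·0.04 + 245.5·0.30 + 245.5·0.57 + 19.8·0.04 = 238.040.
ᾱ = 238.040 / 1400.5 = 0.170.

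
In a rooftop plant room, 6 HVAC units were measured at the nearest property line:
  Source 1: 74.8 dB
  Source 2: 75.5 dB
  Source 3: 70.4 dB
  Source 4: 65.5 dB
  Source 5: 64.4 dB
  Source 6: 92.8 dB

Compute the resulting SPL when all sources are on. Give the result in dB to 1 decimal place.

93.0 dB

Converting to relative power and adding: 10^(74.8/10) + 10^(75.5/10) + 10^(70.4/10) + 10^(65.5/10) + 10^(64.4/10) + 10^(92.8/10) = 1.988e+09.
L_total = 10·log₁₀(1.988e+09) = 93.0 dB.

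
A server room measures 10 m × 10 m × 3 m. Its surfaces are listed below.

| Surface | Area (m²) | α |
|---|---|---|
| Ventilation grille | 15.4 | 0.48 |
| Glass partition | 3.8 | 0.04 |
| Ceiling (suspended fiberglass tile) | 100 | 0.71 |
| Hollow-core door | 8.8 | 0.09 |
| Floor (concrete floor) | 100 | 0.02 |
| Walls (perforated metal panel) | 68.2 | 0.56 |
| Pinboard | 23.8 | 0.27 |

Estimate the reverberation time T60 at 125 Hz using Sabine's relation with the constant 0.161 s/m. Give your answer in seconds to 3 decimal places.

0.383 s

Summing Sᵢαᵢ: 7.392 + 0.152 + 71.000 + 0.792 + 2.000 + 38.192 + 6.426 → A = 125.954 sabins.
Room volume: 300 m³.
Sabine: RT60 = 0.161 × 300 / 125.954 = 0.383 s.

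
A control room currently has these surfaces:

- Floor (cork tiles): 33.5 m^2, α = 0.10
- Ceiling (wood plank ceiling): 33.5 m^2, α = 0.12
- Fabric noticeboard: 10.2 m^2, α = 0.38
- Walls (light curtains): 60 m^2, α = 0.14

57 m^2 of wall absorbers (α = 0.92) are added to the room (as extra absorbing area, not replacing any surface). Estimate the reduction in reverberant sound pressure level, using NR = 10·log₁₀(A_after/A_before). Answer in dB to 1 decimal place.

Equivalent absorption area: A_before = 33.5·0.10 + 33.5·0.12 + 10.2·0.38 + 60·0.14 = 19.646 m^2.
Treatment contributes 57·0.92 = 52.440 sabins.
New total A_after = 72.086 sabins.
Reduction = 10 log₁₀(A_after/A_before) = 10 log₁₀(3.6692) = 5.6 dB.

5.6 dB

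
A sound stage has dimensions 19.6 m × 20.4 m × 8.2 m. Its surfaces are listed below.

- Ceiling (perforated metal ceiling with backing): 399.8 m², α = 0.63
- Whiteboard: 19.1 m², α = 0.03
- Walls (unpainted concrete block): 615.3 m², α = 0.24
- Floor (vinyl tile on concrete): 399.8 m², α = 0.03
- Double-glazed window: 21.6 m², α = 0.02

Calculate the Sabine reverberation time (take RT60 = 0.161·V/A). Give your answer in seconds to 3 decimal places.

1.280 seconds

Summing Sᵢαᵢ: 251.874 + 0.573 + 147.672 + 11.994 + 0.432 → A = 412.545 sabins.
Room volume: 3278.688 m³.
Sabine: RT60 = 0.161 × 3278.688 / 412.545 = 1.280 s.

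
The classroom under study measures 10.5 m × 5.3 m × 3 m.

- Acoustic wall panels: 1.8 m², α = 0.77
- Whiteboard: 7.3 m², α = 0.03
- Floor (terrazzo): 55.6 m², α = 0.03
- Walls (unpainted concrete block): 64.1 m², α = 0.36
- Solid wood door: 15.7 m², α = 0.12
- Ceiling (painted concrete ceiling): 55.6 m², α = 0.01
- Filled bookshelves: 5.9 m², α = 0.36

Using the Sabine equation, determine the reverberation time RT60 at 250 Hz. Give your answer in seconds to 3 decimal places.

0.870 s

A = Σ Sᵢαᵢ = 1.8×0.77 + 7.3×0.03 + 55.6×0.03 + 64.1×0.36 + 15.7×0.12 + 55.6×0.01 + 5.9×0.36 = 30.913 sabins.
V = 10.5·5.3·3 = 166.95 m³.
RT60 = 0.161 · V / A = 0.161 × 166.95 / 30.913 = 0.870 s.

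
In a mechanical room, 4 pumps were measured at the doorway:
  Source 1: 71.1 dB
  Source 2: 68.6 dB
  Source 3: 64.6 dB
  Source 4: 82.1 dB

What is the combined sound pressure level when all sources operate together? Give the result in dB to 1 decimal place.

82.7 dB

Σ 10^(Lᵢ/10) = 1.852e+08.
Back to dB: 10·log₁₀ Σ = 82.7 dB.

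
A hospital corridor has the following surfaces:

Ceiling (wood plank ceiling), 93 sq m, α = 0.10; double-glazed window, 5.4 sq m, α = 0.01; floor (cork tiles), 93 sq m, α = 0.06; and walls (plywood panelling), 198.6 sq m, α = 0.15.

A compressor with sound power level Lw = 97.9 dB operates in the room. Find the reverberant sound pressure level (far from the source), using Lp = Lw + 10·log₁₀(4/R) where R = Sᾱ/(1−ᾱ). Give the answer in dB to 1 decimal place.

86.9 dB

Σ(Sᵢαᵢ) = 93×0.10 + 5.4×0.01 + 93×0.06 + 198.6×0.15 = 44.724; total area S = 390.0 sq m.
ᾱ = 44.724/390.0 = 0.1147; R = Sᾱ/(1−ᾱ) = 44.724/(1−0.1147) = 50.518 sq m.
Lp = 97.9 + 10·log₁₀(4/50.518) = 97.9 + (-11.01) = 86.9 dB.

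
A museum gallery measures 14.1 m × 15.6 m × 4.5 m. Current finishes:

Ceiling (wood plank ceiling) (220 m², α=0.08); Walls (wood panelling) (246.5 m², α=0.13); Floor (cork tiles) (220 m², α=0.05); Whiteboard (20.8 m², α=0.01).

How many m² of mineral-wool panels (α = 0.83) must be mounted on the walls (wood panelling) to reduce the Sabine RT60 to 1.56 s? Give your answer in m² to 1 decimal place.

59.0

Summing Sᵢαᵢ: 17.600 + 32.045 + 11.000 + 0.208 → A₁ = 60.853 sabins.
V = 989.82 m³. Target absorption A₂ = 0.161 × 989.82 / 1.56 = 102.155 sabins.
Absorption to add: 102.155 − 60.853 = 41.302 sabins.
Net gain per m²: Δα = 0.83 − 0.13 = 0.70.
Panel area = 41.302 / 0.70 = 59.0 m².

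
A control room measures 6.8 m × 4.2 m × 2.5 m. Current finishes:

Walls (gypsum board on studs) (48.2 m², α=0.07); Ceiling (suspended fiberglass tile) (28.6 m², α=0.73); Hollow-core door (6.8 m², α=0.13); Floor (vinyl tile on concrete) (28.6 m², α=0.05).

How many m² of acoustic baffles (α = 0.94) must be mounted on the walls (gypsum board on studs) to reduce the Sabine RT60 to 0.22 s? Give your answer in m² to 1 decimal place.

29.5

A₁ = Σ Sᵢαᵢ = 48.2*0.07 + 28.6*0.73 + 6.8*0.13 + 28.6*0.05 = 26.566 sabins.
V = 71.4 m³. Target absorption A₂ = 0.161 × 71.4 / 0.22 = 52.252 sabins.
Absorption to add: 52.252 − 26.566 = 25.686 sabins.
Each m² of panel replacing the walls (gypsum board on studs) adds (0.94 − 0.07) = 0.87 sabins.
Area = ΔA/Δα = 25.686/0.87 = 29.5 m².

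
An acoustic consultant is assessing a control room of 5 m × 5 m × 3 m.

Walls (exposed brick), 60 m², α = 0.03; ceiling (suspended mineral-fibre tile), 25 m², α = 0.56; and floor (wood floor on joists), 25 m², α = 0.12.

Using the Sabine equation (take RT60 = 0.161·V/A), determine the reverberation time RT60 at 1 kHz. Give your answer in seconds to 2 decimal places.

0.64 seconds

Total absorption A = 60×0.03 + 25×0.56 + 25×0.12
  = 1.800 + 14.000 + 3.000 = 18.800 m² sabins.
Room volume: 75 m³.
RT60 = 0.161 · V / A = 0.161 × 75 / 18.800 = 0.64 s.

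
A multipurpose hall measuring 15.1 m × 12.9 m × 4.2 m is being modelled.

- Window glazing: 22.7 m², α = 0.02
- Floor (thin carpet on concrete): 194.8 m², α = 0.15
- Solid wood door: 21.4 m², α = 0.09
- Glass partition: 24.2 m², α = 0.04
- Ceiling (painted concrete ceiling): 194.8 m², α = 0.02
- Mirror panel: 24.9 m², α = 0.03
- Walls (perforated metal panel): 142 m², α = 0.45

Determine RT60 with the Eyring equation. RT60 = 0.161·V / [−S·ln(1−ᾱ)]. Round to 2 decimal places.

1.19 seconds

Total surface area S = 22.7 + 194.8 + 21.4 + 24.2 + 194.8 + 24.9 + 142 = 624.8 m².
Absorption A = 22.7·0.02 + 194.8·0.15 + 21.4·0.09 + 24.2·0.04 + 194.8·0.02 + 24.9·0.03 + 142·0.45 = 101.111 sabins.
ᾱ = 101.111 / 624.8 = 0.1618.
Eyring denominator: −S ln(1−ᾱ) = 110.276.
V = 15.1 × 12.9 × 4.2 = 818.118 m³.
T = 0.161·V/[−S·ln(1−ᾱ)] = 0.161·818.118/110.276 = 1.19 s.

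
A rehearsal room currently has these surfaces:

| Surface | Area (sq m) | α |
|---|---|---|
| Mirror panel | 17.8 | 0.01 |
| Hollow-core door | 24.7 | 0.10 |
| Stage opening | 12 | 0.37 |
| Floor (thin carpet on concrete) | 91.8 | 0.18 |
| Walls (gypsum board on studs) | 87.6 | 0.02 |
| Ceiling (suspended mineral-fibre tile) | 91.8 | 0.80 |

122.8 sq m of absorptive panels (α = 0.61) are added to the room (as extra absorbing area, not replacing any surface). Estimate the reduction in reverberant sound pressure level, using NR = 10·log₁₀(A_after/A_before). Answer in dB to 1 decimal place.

2.5 dB

Equivalent absorption area: A_before = 17.8·0.01 + 24.7·0.10 + 12·0.37 + 91.8·0.18 + 87.6·0.02 + 91.8·0.80 = 98.804 sq m.
Treatment contributes 122.8·0.61 = 74.908 sabins.
New total A_after = 173.712 sabins.
Reduction = 10 log₁₀(A_after/A_before) = 10 log₁₀(1.7581) = 2.5 dB.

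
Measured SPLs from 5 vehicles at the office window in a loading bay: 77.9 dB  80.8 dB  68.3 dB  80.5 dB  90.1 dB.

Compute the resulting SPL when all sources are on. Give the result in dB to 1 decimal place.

91.2 dB

Sum in the linear (power) domain: Σ 10^(Lᵢ/10) = 10^(77.9/10) + 10^(80.8/10) + 10^(68.3/10) + 10^(80.5/10) + 10^(90.1/10) = 1.324e+09.
Back to dB: 10·log₁₀ Σ = 91.2 dB.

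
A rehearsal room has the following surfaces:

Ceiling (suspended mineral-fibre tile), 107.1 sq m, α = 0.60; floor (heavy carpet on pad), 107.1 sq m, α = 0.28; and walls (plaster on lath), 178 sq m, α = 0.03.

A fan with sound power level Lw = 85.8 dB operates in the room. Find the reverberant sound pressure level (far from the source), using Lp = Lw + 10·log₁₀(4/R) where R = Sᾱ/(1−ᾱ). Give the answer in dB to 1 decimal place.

70.6 dB

A = 99.588 sabins; S = 392.2 sq m.
ᾱ = 99.588/392.2 = 0.2539; R = Sᾱ/(1−ᾱ) = 99.588/(1−0.2539) = 133.478 sq m.
Lp = Lw + 10 log₁₀(4/R) = 85.8 -15.23 = 70.6 dB.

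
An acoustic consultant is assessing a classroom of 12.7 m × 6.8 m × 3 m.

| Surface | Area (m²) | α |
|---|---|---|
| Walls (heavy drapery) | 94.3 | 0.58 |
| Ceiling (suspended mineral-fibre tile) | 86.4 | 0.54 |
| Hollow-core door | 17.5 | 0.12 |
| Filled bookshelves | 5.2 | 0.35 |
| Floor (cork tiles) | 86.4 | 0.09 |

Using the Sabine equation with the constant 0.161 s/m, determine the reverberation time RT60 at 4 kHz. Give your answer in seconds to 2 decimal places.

A = Σ Sᵢαᵢ = 94.3*0.58 + 86.4*0.54 + 17.5*0.12 + 5.2*0.35 + 86.4*0.09 = 113.046 sabins.
Volume V = 12.7 × 6.8 × 3 = 259.08 m³.
T = 0.161 V/A = 0.161·259.08/113.046 = 0.37 s.

0.37 sec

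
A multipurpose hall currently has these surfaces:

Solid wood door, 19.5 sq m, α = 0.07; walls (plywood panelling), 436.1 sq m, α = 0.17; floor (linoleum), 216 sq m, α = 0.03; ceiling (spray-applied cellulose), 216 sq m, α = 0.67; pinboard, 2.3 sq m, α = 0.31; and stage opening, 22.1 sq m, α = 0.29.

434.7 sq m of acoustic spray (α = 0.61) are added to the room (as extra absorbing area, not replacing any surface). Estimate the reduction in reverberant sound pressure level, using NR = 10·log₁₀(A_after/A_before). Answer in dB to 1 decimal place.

A_before = Σ Sᵢαᵢ = 19.5×0.07 + 436.1×0.17 + 216×0.03 + 216×0.67 + 2.3×0.31 + 22.1×0.29 = 233.824 sabins.
Treatment contributes 434.7·0.61 = 265.167 sabins.
A_after = 233.824 + 265.167 = 498.991 sabins.
NR = 10·log₁₀(498.991/233.824) = 3.3 dB.

3.3 dB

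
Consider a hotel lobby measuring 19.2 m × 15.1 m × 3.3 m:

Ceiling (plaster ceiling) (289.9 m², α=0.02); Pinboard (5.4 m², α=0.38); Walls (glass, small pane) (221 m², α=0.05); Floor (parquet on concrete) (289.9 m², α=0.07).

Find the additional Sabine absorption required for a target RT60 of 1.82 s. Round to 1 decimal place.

A₁ = Σ Sᵢαᵢ = 289.9·0.02 + 5.4·0.38 + 221·0.05 + 289.9·0.07 = 39.193 sabins.
V = 956.736 m³. Required absorption A₂ = 0.161 × 956.736 / 1.82 = 84.634 sabins.
Shortfall: 84.634 − 39.193 = 45.4 sabins.

45.4 sabins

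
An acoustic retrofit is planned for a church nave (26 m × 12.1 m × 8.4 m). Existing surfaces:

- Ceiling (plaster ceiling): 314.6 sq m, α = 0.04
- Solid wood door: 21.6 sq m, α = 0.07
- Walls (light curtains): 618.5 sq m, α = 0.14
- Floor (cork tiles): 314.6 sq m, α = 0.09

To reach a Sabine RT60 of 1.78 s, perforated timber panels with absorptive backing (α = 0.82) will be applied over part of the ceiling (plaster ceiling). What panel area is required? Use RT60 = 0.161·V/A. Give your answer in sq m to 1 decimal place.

Equivalent absorption area: A₁ = 314.6*0.04 + 21.6*0.07 + 618.5*0.14 + 314.6*0.09 = 129.000 sq m.
Required A₂ = 0.161·2642.64/1.78 = 239.025 sabins.
ΔA needed = 239.025 − 129.000 = 110.025 sabins.
Each sq m of panel replacing the ceiling (plaster ceiling) adds (0.82 − 0.04) = 0.78 sabins.
Area = ΔA/Δα = 110.025/0.78 = 141.1 sq m.

141.1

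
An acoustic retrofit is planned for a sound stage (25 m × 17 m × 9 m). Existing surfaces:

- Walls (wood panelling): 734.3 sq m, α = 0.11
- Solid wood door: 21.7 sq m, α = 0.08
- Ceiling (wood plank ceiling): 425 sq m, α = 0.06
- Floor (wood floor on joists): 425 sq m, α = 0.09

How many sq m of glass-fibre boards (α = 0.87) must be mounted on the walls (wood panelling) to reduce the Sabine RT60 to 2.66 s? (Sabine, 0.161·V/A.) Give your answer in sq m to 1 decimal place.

112.2

Equivalent absorption area: A₁ = 734.3·0.11 + 21.7·0.08 + 425·0.06 + 425·0.09 = 146.259 sq m.
Required A₂ = 0.161·3825/2.66 = 231.513 sabins.
Absorption to add: 231.513 − 146.259 = 85.254 sabins.
Each sq m of panel replacing the walls (wood panelling) adds (0.87 − 0.11) = 0.76 sabins.
Panel area = 85.254 / 0.76 = 112.2 sq m.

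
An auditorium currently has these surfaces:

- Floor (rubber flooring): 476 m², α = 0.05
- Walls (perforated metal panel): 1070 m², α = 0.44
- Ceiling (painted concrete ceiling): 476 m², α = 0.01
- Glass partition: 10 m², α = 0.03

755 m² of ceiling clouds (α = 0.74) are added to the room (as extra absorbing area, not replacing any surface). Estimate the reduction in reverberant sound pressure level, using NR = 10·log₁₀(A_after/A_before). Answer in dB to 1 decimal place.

Equivalent absorption area: A_before = 476×0.05 + 1070×0.44 + 476×0.01 + 10×0.03 = 499.660 m².
Treatment contributes 755·0.74 = 558.700 sabins.
New total A_after = 1058.360 sabins.
NR = 10·log₁₀(1058.360/499.660) = 3.3 dB.

3.3 dB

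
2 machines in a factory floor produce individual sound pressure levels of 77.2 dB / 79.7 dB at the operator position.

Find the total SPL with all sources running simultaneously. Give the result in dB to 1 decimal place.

81.6 dB

Sum in the linear (power) domain: Σ 10^(Lᵢ/10) = 10^(77.2/10) + 10^(79.7/10) = 1.458e+08.
Back to dB: 10·log₁₀ Σ = 81.6 dB.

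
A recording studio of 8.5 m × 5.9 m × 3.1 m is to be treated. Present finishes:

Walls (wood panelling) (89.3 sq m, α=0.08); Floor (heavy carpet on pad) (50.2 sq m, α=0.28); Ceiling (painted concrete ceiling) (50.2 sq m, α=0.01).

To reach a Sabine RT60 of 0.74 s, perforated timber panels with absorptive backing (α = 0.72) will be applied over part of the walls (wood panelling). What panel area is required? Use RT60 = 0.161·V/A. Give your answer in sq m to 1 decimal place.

Summing Sᵢαᵢ: 7.144 + 14.056 + 0.502 → A₁ = 21.702 sabins.
V = 155.465 m³. Target absorption A₂ = 0.161 × 155.465 / 0.74 = 33.824 sabins.
Absorption to add: 33.824 − 21.702 = 12.122 sabins.
Net gain per sq m: Δα = 0.72 − 0.08 = 0.64.
Panel area = 12.122 / 0.64 = 18.9 sq m.

18.9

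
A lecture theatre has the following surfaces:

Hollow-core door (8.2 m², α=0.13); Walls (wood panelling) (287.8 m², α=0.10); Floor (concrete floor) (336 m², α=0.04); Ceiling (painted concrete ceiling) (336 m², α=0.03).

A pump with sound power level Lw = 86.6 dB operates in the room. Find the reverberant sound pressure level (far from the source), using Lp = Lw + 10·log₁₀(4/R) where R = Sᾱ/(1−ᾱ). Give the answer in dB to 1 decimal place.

Σ(Sᵢαᵢ) = 8.2·0.13 + 287.8·0.10 + 336·0.04 + 336·0.03 = 53.366; total area S = 968.0 m².
ᾱ = 0.0551, so room constant R = A/(1−ᾱ) = 56.478 m².
Lp = 86.6 + 10·log₁₀(4/56.478) = 86.6 + (-11.50) = 75.1 dB.

75.1 dB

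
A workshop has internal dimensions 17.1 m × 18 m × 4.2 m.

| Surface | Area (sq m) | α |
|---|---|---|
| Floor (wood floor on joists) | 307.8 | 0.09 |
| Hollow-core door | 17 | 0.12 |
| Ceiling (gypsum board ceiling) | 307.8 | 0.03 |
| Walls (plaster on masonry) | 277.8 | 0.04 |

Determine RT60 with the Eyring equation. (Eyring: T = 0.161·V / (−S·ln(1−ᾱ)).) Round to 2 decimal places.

4.04 sec

Total surface area S = 307.8 + 17 + 307.8 + 277.8 = 910.4 sq m.
Absorption A = 307.8×0.09 + 17×0.12 + 307.8×0.03 + 277.8×0.04 = 50.088 sabins.
Mean coefficient ᾱ = A/S = 0.0550.
−S·ln(1−ᾱ) = −910.4 × ln(1 − 0.0550) = 51.502.
V = 17.1 × 18 × 4.2 = 1292.76 m³.
T = 0.161·V/[−S·ln(1−ᾱ)] = 0.161·1292.76/51.502 = 4.04 s.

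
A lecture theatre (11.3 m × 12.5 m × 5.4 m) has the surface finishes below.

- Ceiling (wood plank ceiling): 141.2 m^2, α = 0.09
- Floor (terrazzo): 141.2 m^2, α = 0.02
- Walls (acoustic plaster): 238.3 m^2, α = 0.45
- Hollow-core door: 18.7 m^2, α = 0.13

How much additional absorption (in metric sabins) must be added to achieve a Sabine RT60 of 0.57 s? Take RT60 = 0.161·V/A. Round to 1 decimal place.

90.2 sabins

Summing Sᵢαᵢ: 12.708 + 2.824 + 107.235 + 2.431 → A₁ = 125.198 sabins.
V = 762.75 m³. Required absorption A₂ = 0.161 × 762.75 / 0.57 = 215.443 sabins.
ΔA = A₂ − A₁ = 215.443 − 125.198 = 90.2 sabins.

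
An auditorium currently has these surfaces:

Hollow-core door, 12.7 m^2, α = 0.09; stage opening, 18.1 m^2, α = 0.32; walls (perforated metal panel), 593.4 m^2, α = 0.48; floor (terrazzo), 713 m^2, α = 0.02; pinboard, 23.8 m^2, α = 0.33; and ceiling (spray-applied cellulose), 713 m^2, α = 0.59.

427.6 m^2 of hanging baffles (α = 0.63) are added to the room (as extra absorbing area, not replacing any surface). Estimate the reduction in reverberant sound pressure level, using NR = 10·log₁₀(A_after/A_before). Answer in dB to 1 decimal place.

1.4 dB

Summing Sᵢαᵢ: 1.143 + 5.792 + 284.832 + 14.260 + 7.854 + 420.670 → A_before = 734.551 sabins.
Added absorption = 427.6 × 0.63 = 269.388 sabins.
A_after = 734.551 + 269.388 = 1003.939 sabins.
Reduction = 10 log₁₀(A_after/A_before) = 10 log₁₀(1.3667) = 1.4 dB.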